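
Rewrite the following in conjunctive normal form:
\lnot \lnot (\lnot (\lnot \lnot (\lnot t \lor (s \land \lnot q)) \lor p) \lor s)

\lnot \lnot (\lnot (\lnot \lnot (\lnot t \lor (s \land \lnot q)) \lor p) \lor s)
≡ \lnot (\lnot \lnot (\lnot t \lor (s \land \lnot q)) \lor p) \lor s   — double negation
≡ (\lnot \lnot \lnot (\lnot t \lor (s \land \lnot q)) \land \lnot p) \lor s   — De Morgan
≡ (\lnot (\lnot t \lor (s \land \lnot q)) \land \lnot p) \lor s   — double negation
≡ (\lnot \lnot t \land \lnot (s \land \lnot q) \land \lnot p) \lor s   — De Morgan
≡ (t \land \lnot (s \land \lnot q) \land \lnot p) \lor s   — double negation
≡ (t \land (\lnot s \lor \lnot \lnot q) \land \lnot p) \lor s   — De Morgan
≡ (t \land (\lnot s \lor q) \land \lnot p) \lor s   — double negation
≡ (t \lor s) \land (\lnot s \lor q \lor s) \land (\lnot p \lor s)   — distribute \lor over \land
≡ (t \lor s) \land (\lnot p \lor s)   — simplify

(t \lor s) \land (\lnot p \lor s)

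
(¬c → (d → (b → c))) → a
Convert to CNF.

(¬c ∨ a) ∧ (d ∨ a) ∧ (b ∨ a)

(¬c → (d → (b → c))) → a
⇔ ¬(¬c → (d → (b → c))) ∨ a   [eliminate →]
⇔ ¬(¬¬c ∨ (d → (b → c))) ∨ a   [eliminate →]
⇔ ¬(¬¬c ∨ ¬d ∨ (b → c)) ∨ a   [eliminate →]
⇔ ¬(¬¬c ∨ ¬d ∨ ¬b ∨ c) ∨ a   [eliminate →]
⇔ (¬¬¬c ∧ ¬¬d ∧ ¬¬b ∧ ¬c) ∨ a   [De Morgan]
⇔ (¬c ∧ ¬¬d ∧ ¬¬b ∧ ¬c) ∨ a   [double negation]
⇔ (¬c ∧ d ∧ ¬¬b ∧ ¬c) ∨ a   [double negation]
⇔ (¬c ∧ d ∧ b ∧ ¬c) ∨ a   [double negation]
⇔ (¬c ∨ a) ∧ (d ∨ a) ∧ (b ∨ a) ∧ (¬c ∨ a)   [distribute ∨ over ∧]
⇔ (¬c ∨ a) ∧ (d ∨ a) ∧ (b ∨ a)   [simplify]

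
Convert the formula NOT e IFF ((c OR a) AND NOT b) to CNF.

(e OR c OR a) AND (e OR NOT b) AND (NOT c OR b OR NOT e) AND (NOT a OR b OR NOT e)

NOT e IFF ((c OR a) AND NOT b)
≡ (NOT e IMPLIES ((c OR a) AND NOT b)) AND (((c OR a) AND NOT b) IMPLIES NOT e)   (eliminate IFF)
≡ (NOT NOT e OR ((c OR a) AND NOT b)) AND (((c OR a) AND NOT b) IMPLIES NOT e)   (eliminate IMPLIES)
≡ (NOT NOT e OR ((c OR a) AND NOT b)) AND (NOT ((c OR a) AND NOT b) OR NOT e)   (eliminate IMPLIES)
≡ (e OR ((c OR a) AND NOT b)) AND (NOT ((c OR a) AND NOT b) OR NOT e)   (double negation)
≡ (e OR ((c OR a) AND NOT b)) AND (NOT (c OR a) OR NOT NOT b OR NOT e)   (De Morgan)
≡ (e OR ((c OR a) AND NOT b)) AND ((NOT c AND NOT a) OR NOT NOT b OR NOT e)   (De Morgan)
≡ (e OR ((c OR a) AND NOT b)) AND ((NOT c AND NOT a) OR b OR NOT e)   (double negation)
≡ (e OR c OR a) AND (e OR NOT b) AND (NOT c OR b OR NOT e) AND (NOT a OR b OR NOT e)   (distribute OR over AND)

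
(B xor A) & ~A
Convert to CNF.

(B xor A) & ~A
⇔ (B | A) & ~(B & A) & ~A   (expand xor)
⇔ (B | A) & (~B | ~A) & ~A   (De Morgan)
⇔ (B | A) & ~A   (simplify)

(B | A) & ~A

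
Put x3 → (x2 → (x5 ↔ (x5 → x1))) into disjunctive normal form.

x3 → (x2 → (x5 ↔ (x5 → x1)))
= ¬x3 ∨ (x2 → (x5 ↔ (x5 → x1)))   (eliminate →)
= ¬x3 ∨ ¬x2 ∨ (x5 ↔ (x5 → x1))   (eliminate →)
= ¬x3 ∨ ¬x2 ∨ ((x5 → (x5 → x1)) ∧ ((x5 → x1) → x5))   (eliminate ↔)
= ¬x3 ∨ ¬x2 ∨ ((¬x5 ∨ (x5 → x1)) ∧ ((x5 → x1) → x5))   (eliminate →)
= ¬x3 ∨ ¬x2 ∨ ((¬x5 ∨ ¬x5 ∨ x1) ∧ ((x5 → x1) → x5))   (eliminate →)
= ¬x3 ∨ ¬x2 ∨ ((¬x5 ∨ ¬x5 ∨ x1) ∧ (¬(x5 → x1) ∨ x5))   (eliminate →)
= ¬x3 ∨ ¬x2 ∨ ((¬x5 ∨ ¬x5 ∨ x1) ∧ (¬(¬x5 ∨ x1) ∨ x5))   (eliminate →)
= ¬x3 ∨ ¬x2 ∨ ((¬x5 ∨ ¬x5 ∨ x1) ∧ ((¬¬x5 ∧ ¬x1) ∨ x5))   (De Morgan)
= ¬x3 ∨ ¬x2 ∨ ((¬x5 ∨ ¬x5 ∨ x1) ∧ ((x5 ∧ ¬x1) ∨ x5))   (double negation)
= ¬x3 ∨ ¬x2 ∨ (¬x5 ∧ x5 ∧ ¬x1) ∨ (¬x5 ∧ x5) ∨ (¬x5 ∧ x5 ∧ ¬x1) ∨ (¬x5 ∧ x5) ∨ (x1 ∧ x5 ∧ ¬x1) ∨ (x1 ∧ x5)   (distribute ∧ over ∨)
= ¬x3 ∨ ¬x2 ∨ (x1 ∧ x5)   (simplify)

¬x3 ∨ ¬x2 ∨ (x1 ∧ x5)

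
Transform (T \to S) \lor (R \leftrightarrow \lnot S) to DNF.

\lnot T \lor S \lor (\lnot S \land R)

(T \to S) \lor (R \leftrightarrow \lnot S)
= \lnot T \lor S \lor (R \leftrightarrow \lnot S)   [eliminate \to]
= \lnot T \lor S \lor ((R \to \lnot S) \land (\lnot S \to R))   [eliminate \leftrightarrow]
= \lnot T \lor S \lor ((\lnot R \lor \lnot S) \land (\lnot S \to R))   [eliminate \to]
= \lnot T \lor S \lor ((\lnot R \lor \lnot S) \land (\lnot \lnot S \lor R))   [eliminate \to]
= \lnot T \lor S \lor ((\lnot R \lor \lnot S) \land (S \lor R))   [double negation]
= \lnot T \lor S \lor (\lnot R \land S) \lor (\lnot R \land R) \lor (\lnot S \land S) \lor (\lnot S \land R)   [distribute \land over \lor]
= \lnot T \lor S \lor (\lnot S \land R)   [simplify]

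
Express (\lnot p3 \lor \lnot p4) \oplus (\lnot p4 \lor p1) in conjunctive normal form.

(\lnot p3 \lor \lnot p4) \oplus (\lnot p4 \lor p1)
= (\lnot p3 \lor \lnot p4 \lor \lnot p4 \lor p1) \land \lnot ((\lnot p3 \lor \lnot p4) \land (\lnot p4 \lor p1))   [expand \oplus]
= (\lnot p3 \lor \lnot p4 \lor \lnot p4 \lor p1) \land (\lnot (\lnot p3 \lor \lnot p4) \lor \lnot (\lnot p4 \lor p1))   [De Morgan]
= (\lnot p3 \lor \lnot p4 \lor \lnot p4 \lor p1) \land ((\lnot \lnot p3 \land \lnot \lnot p4) \lor \lnot (\lnot p4 \lor p1))   [De Morgan]
= (\lnot p3 \lor \lnot p4 \lor \lnot p4 \lor p1) \land ((p3 \land \lnot \lnot p4) \lor \lnot (\lnot p4 \lor p1))   [double negation]
= (\lnot p3 \lor \lnot p4 \lor \lnot p4 \lor p1) \land ((p3 \land p4) \lor \lnot (\lnot p4 \lor p1))   [double negation]
= (\lnot p3 \lor \lnot p4 \lor \lnot p4 \lor p1) \land ((p3 \land p4) \lor (\lnot \lnot p4 \land \lnot p1))   [De Morgan]
= (\lnot p3 \lor \lnot p4 \lor \lnot p4 \lor p1) \land ((p3 \land p4) \lor (p4 \land \lnot p1))   [double negation]
= (\lnot p3 \lor \lnot p4 \lor \lnot p4 \lor p1) \land (p3 \lor p4) \land (p3 \lor \lnot p1) \land (p4 \lor p4) \land (p4 \lor \lnot p1)   [distribute \lor over \land]
= (\lnot p3 \lor \lnot p4 \lor p1) \land (p3 \lor \lnot p1) \land p4   [simplify]

(\lnot p3 \lor \lnot p4 \lor p1) \land (p3 \lor \lnot p1) \land p4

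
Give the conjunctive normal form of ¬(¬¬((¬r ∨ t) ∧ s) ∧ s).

(r ∨ ¬s) ∧ (¬t ∨ ¬s)

¬(¬¬((¬r ∨ t) ∧ s) ∧ s)
≡ ¬¬¬((¬r ∨ t) ∧ s) ∨ ¬s   (De Morgan)
≡ ¬((¬r ∨ t) ∧ s) ∨ ¬s   (double negation)
≡ ¬(¬r ∨ t) ∨ ¬s ∨ ¬s   (De Morgan)
≡ (¬¬r ∧ ¬t) ∨ ¬s ∨ ¬s   (De Morgan)
≡ (r ∧ ¬t) ∨ ¬s ∨ ¬s   (double negation)
≡ (r ∨ ¬s ∨ ¬s) ∧ (¬t ∨ ¬s ∨ ¬s)   (distribute ∨ over ∧)
≡ (r ∨ ¬s) ∧ (¬t ∨ ¬s)   (simplify)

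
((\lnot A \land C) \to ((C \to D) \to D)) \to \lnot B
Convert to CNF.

((\lnot A \land C) \to ((C \to D) \to D)) \to \lnot B
⇔ \lnot ((\lnot A \land C) \to ((C \to D) \to D)) \lor \lnot B   [eliminate \to]
⇔ \lnot (\lnot (\lnot A \land C) \lor ((C \to D) \to D)) \lor \lnot B   [eliminate \to]
⇔ \lnot (\lnot (\lnot A \land C) \lor \lnot (C \to D) \lor D) \lor \lnot B   [eliminate \to]
⇔ \lnot (\lnot (\lnot A \land C) \lor \lnot (\lnot C \lor D) \lor D) \lor \lnot B   [eliminate \to]
⇔ (\lnot \lnot (\lnot A \land C) \land \lnot \lnot (\lnot C \lor D) \land \lnot D) \lor \lnot B   [De Morgan]
⇔ (\lnot A \land C \land \lnot \lnot (\lnot C \lor D) \land \lnot D) \lor \lnot B   [double negation]
⇔ (\lnot A \land C \land (\lnot C \lor D) \land \lnot D) \lor \lnot B   [double negation]
⇔ (\lnot A \lor \lnot B) \land (C \lor \lnot B) \land (\lnot C \lor D \lor \lnot B) \land (\lnot D \lor \lnot B)   [distribute \lor over \land]

(\lnot A \lor \lnot B) \land (C \lor \lnot B) \land (\lnot C \lor D \lor \lnot B) \land (\lnot D \lor \lnot B)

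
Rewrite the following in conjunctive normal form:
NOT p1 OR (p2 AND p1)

NOT p1 OR (p2 AND p1)
= (NOT p1 OR p2) AND (NOT p1 OR p1)   (distribute OR over AND)
= NOT p1 OR p2   (simplify)

NOT p1 OR p2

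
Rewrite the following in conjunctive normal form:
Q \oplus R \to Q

Q \oplus R \to Q
≡ \lnot (Q \oplus R) \lor Q   (eliminate \to)
≡ \lnot ((Q \lor R) \land \lnot (Q \land R)) \lor Q   (expand \oplus)
≡ \lnot (Q \lor R) \lor \lnot \lnot (Q \land R) \lor Q   (De Morgan)
≡ \lnot Q \land \lnot R \lor \lnot \lnot (Q \land R) \lor Q   (De Morgan)
≡ \lnot Q \land \lnot R \lor Q \land R \lor Q   (double negation)
≡ (\lnot Q \lor Q \lor Q) \land (\lnot Q \lor R \lor Q) \land (\lnot R \lor Q \lor Q) \land (\lnot R \lor R \lor Q)   (distribute \lor over \land)
≡ \lnot R \lor Q   (simplify)

\lnot R \lor Q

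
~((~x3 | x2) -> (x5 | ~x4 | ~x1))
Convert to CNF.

~((~x3 | x2) -> (x5 | ~x4 | ~x1))
⇔ ~(~(~x3 | x2) | x5 | ~x4 | ~x1)   (eliminate ->)
⇔ ~~(~x3 | x2) & ~x5 & ~~x4 & ~~x1   (De Morgan)
⇔ (~x3 | x2) & ~x5 & ~~x4 & ~~x1   (double negation)
⇔ (~x3 | x2) & ~x5 & x4 & ~~x1   (double negation)
⇔ (~x3 | x2) & ~x5 & x4 & x1   (double negation)

(~x3 | x2) & ~x5 & x4 & x1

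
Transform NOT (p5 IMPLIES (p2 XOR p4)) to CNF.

p5 AND (NOT p2 OR p4) AND (NOT p4 OR p2)

NOT (p5 IMPLIES (p2 XOR p4))
≡ NOT (NOT p5 OR (p2 XOR p4))   [eliminate IMPLIES]
≡ NOT (NOT p5 OR ((p2 OR p4) AND NOT (p2 AND p4)))   [expand XOR]
≡ NOT NOT p5 AND NOT ((p2 OR p4) AND NOT (p2 AND p4))   [De Morgan]
≡ p5 AND NOT ((p2 OR p4) AND NOT (p2 AND p4))   [double negation]
≡ p5 AND (NOT (p2 OR p4) OR NOT NOT (p2 AND p4))   [De Morgan]
≡ p5 AND ((NOT p2 AND NOT p4) OR NOT NOT (p2 AND p4))   [De Morgan]
≡ p5 AND ((NOT p2 AND NOT p4) OR (p2 AND p4))   [double negation]
≡ p5 AND (NOT p2 OR p2) AND (NOT p2 OR p4) AND (NOT p4 OR p2) AND (NOT p4 OR p4)   [distribute OR over AND]
≡ p5 AND (NOT p2 OR p4) AND (NOT p4 OR p2)   [simplify]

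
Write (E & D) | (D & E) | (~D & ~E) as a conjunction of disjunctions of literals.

(E | ~D) & (D | ~E)

(E & D) | (D & E) | (~D & ~E)
⇔ (E | D | ~D) & (E | D | ~E) & (E | E | ~D) & (E | E | ~E) & (D | D | ~D) & (D | D | ~E) & (D | E | ~D) & (D | E | ~E)
⇔ (E | ~D) & (D | ~E)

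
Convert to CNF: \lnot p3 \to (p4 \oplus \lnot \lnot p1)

(p3 \lor p4 \lor p1) \land (p3 \lor \lnot p4 \lor \lnot p1)

\lnot p3 \to (p4 \oplus \lnot \lnot p1)
= \lnot \lnot p3 \lor (p4 \oplus \lnot \lnot p1)   (eliminate \to)
= \lnot \lnot p3 \lor ((p4 \lor \lnot \lnot p1) \land \lnot (p4 \land \lnot \lnot p1))   (expand \oplus)
= p3 \lor ((p4 \lor \lnot \lnot p1) \land \lnot (p4 \land \lnot \lnot p1))   (double negation)
= p3 \lor ((p4 \lor p1) \land \lnot (p4 \land \lnot \lnot p1))   (double negation)
= p3 \lor ((p4 \lor p1) \land (\lnot p4 \lor \lnot \lnot \lnot p1))   (De Morgan)
= p3 \lor ((p4 \lor p1) \land (\lnot p4 \lor \lnot p1))   (double negation)
= (p3 \lor p4 \lor p1) \land (p3 \lor \lnot p4 \lor \lnot p1)   (distribute \lor over \land)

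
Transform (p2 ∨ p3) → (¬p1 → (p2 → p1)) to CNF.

¬p2 ∨ p1

(p2 ∨ p3) → (¬p1 → (p2 → p1))
≡ ¬(p2 ∨ p3) ∨ (¬p1 → (p2 → p1))   (eliminate →)
≡ ¬(p2 ∨ p3) ∨ ¬¬p1 ∨ (p2 → p1)   (eliminate →)
≡ ¬(p2 ∨ p3) ∨ ¬¬p1 ∨ ¬p2 ∨ p1   (eliminate →)
≡ (¬p2 ∧ ¬p3) ∨ ¬¬p1 ∨ ¬p2 ∨ p1   (De Morgan)
≡ (¬p2 ∧ ¬p3) ∨ p1 ∨ ¬p2 ∨ p1   (double negation)
≡ (¬p2 ∨ p1 ∨ ¬p2 ∨ p1) ∧ (¬p3 ∨ p1 ∨ ¬p2 ∨ p1)   (distribute ∨ over ∧)
≡ ¬p2 ∨ p1   (simplify)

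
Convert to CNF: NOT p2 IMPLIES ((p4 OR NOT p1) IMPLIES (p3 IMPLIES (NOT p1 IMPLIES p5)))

NOT p2 IMPLIES ((p4 OR NOT p1) IMPLIES (p3 IMPLIES (NOT p1 IMPLIES p5)))
≡ NOT NOT p2 OR ((p4 OR NOT p1) IMPLIES (p3 IMPLIES (NOT p1 IMPLIES p5)))   (eliminate IMPLIES)
≡ NOT NOT p2 OR NOT (p4 OR NOT p1) OR (p3 IMPLIES (NOT p1 IMPLIES p5))   (eliminate IMPLIES)
≡ NOT NOT p2 OR NOT (p4 OR NOT p1) OR NOT p3 OR (NOT p1 IMPLIES p5)   (eliminate IMPLIES)
≡ NOT NOT p2 OR NOT (p4 OR NOT p1) OR NOT p3 OR NOT NOT p1 OR p5   (eliminate IMPLIES)
≡ p2 OR NOT (p4 OR NOT p1) OR NOT p3 OR NOT NOT p1 OR p5   (double negation)
≡ p2 OR (NOT p4 AND NOT NOT p1) OR NOT p3 OR NOT NOT p1 OR p5   (De Morgan)
≡ p2 OR (NOT p4 AND p1) OR NOT p3 OR NOT NOT p1 OR p5   (double negation)
≡ p2 OR (NOT p4 AND p1) OR NOT p3 OR p1 OR p5   (double negation)
≡ (p2 OR NOT p4 OR NOT p3 OR p1 OR p5) AND (p2 OR p1 OR NOT p3 OR p1 OR p5)   (distribute OR over AND)
≡ p2 OR p1 OR NOT p3 OR p5   (simplify)

p2 OR p1 OR NOT p3 OR p5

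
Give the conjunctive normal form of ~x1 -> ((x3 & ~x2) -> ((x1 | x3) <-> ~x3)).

x1 | ~x3 | x2

~x1 -> ((x3 & ~x2) -> ((x1 | x3) <-> ~x3))
≡ ~~x1 | ((x3 & ~x2) -> ((x1 | x3) <-> ~x3))   [eliminate ->]
≡ ~~x1 | ~(x3 & ~x2) | ((x1 | x3) <-> ~x3)   [eliminate ->]
≡ ~~x1 | ~(x3 & ~x2) | (((x1 | x3) -> ~x3) & (~x3 -> (x1 | x3)))   [eliminate <->]
≡ ~~x1 | ~(x3 & ~x2) | ((~(x1 | x3) | ~x3) & (~x3 -> (x1 | x3)))   [eliminate ->]
≡ ~~x1 | ~(x3 & ~x2) | ((~(x1 | x3) | ~x3) & (~~x3 | x1 | x3))   [eliminate ->]
≡ x1 | ~(x3 & ~x2) | ((~(x1 | x3) | ~x3) & (~~x3 | x1 | x3))   [double negation]
≡ x1 | ~x3 | ~~x2 | ((~(x1 | x3) | ~x3) & (~~x3 | x1 | x3))   [De Morgan]
≡ x1 | ~x3 | x2 | ((~(x1 | x3) | ~x3) & (~~x3 | x1 | x3))   [double negation]
≡ x1 | ~x3 | x2 | (((~x1 & ~x3) | ~x3) & (~~x3 | x1 | x3))   [De Morgan]
≡ x1 | ~x3 | x2 | (((~x1 & ~x3) | ~x3) & (x3 | x1 | x3))   [double negation]
≡ (x1 | ~x3 | x2 | ~x1 | ~x3) & (x1 | ~x3 | x2 | ~x3 | ~x3) & (x1 | ~x3 | x2 | x3 | x1 | x3)   [distribute | over &]
≡ x1 | ~x3 | x2   [simplify]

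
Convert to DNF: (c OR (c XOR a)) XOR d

(c OR (c XOR a)) XOR d
= ((c OR (c XOR a)) AND NOT d) OR (NOT (c OR (c XOR a)) AND d)   — expand XOR
= ((c OR (c AND NOT a) OR (NOT c AND a)) AND NOT d) OR (NOT (c OR (c XOR a)) AND d)   — expand XOR
= ((c OR (c AND NOT a) OR (NOT c AND a)) AND NOT d) OR (NOT (c OR (c AND NOT a) OR (NOT c AND a)) AND d)   — expand XOR
= ((c OR (c AND NOT a) OR (NOT c AND a)) AND NOT d) OR (NOT c AND NOT (c AND NOT a) AND NOT (NOT c AND a) AND d)   — De Morgan
= ((c OR (c AND NOT a) OR (NOT c AND a)) AND NOT d) OR (NOT c AND (NOT c OR NOT NOT a) AND NOT (NOT c AND a) AND d)   — De Morgan
= ((c OR (c AND NOT a) OR (NOT c AND a)) AND NOT d) OR (NOT c AND (NOT c OR a) AND NOT (NOT c AND a) AND d)   — double negation
= ((c OR (c AND NOT a) OR (NOT c AND a)) AND NOT d) OR (NOT c AND (NOT c OR a) AND (NOT NOT c OR NOT a) AND d)   — De Morgan
= ((c OR (c AND NOT a) OR (NOT c AND a)) AND NOT d) OR (NOT c AND (NOT c OR a) AND (c OR NOT a) AND d)   — double negation
= (c AND NOT d) OR (c AND NOT a AND NOT d) OR (NOT c AND a AND NOT d) OR (NOT c AND NOT c AND c AND d) OR (NOT c AND NOT c AND NOT a AND d) OR (NOT c AND a AND c AND d) OR (NOT c AND a AND NOT a AND d)   — distribute AND over OR
= (c AND NOT d) OR (NOT c AND a AND NOT d) OR (NOT c AND NOT a AND d)   — simplify

(c AND NOT d) OR (NOT c AND a AND NOT d) OR (NOT c AND NOT a AND d)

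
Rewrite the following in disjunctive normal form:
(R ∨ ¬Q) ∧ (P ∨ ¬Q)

(R ∧ P) ∨ ¬Q

(R ∨ ¬Q) ∧ (P ∨ ¬Q)
≡ (R ∧ P) ∨ (R ∧ ¬Q) ∨ (¬Q ∧ P) ∨ (¬Q ∧ ¬Q)   (distribute ∧ over ∨)
≡ (R ∧ P) ∨ ¬Q   (simplify)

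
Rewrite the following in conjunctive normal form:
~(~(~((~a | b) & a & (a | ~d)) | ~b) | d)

~(~(~((~a | b) & a & (a | ~d)) | ~b) | d)
≡ ~~(~((~a | b) & a & (a | ~d)) | ~b) & ~d   [De Morgan]
≡ (~((~a | b) & a & (a | ~d)) | ~b) & ~d   [double negation]
≡ (~(~a | b) | ~a | ~(a | ~d) | ~b) & ~d   [De Morgan]
≡ ((~~a & ~b) | ~a | ~(a | ~d) | ~b) & ~d   [De Morgan]
≡ ((a & ~b) | ~a | ~(a | ~d) | ~b) & ~d   [double negation]
≡ ((a & ~b) | ~a | (~a & ~~d) | ~b) & ~d   [De Morgan]
≡ ((a & ~b) | ~a | (~a & d) | ~b) & ~d   [double negation]
≡ (a | ~a | ~a | ~b) & (a | ~a | d | ~b) & (~b | ~a | ~a | ~b) & (~b | ~a | d | ~b) & ~d   [distribute | over &]
≡ (~b | ~a) & ~d   [simplify]

(~b | ~a) & ~d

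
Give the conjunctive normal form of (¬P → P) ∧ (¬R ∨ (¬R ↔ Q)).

(¬P → P) ∧ (¬R ∨ (¬R ↔ Q))
≡ (¬¬P ∨ P) ∧ (¬R ∨ (¬R ↔ Q))   (eliminate →)
≡ (¬¬P ∨ P) ∧ (¬R ∨ ((¬R → Q) ∧ (Q → ¬R)))   (eliminate ↔)
≡ (¬¬P ∨ P) ∧ (¬R ∨ ((¬¬R ∨ Q) ∧ (Q → ¬R)))   (eliminate →)
≡ (¬¬P ∨ P) ∧ (¬R ∨ ((¬¬R ∨ Q) ∧ (¬Q ∨ ¬R)))   (eliminate →)
≡ (P ∨ P) ∧ (¬R ∨ ((¬¬R ∨ Q) ∧ (¬Q ∨ ¬R)))   (double negation)
≡ (P ∨ P) ∧ (¬R ∨ ((R ∨ Q) ∧ (¬Q ∨ ¬R)))   (double negation)
≡ (P ∨ P) ∧ (¬R ∨ R ∨ Q) ∧ (¬R ∨ ¬Q ∨ ¬R)   (distribute ∨ over ∧)
≡ P ∧ (¬R ∨ ¬Q)   (simplify)

P ∧ (¬R ∨ ¬Q)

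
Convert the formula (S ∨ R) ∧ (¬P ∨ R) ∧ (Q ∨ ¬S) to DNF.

(S ∨ R) ∧ (¬P ∨ R) ∧ (Q ∨ ¬S)
⇔ (S ∧ ¬P ∧ Q) ∨ (S ∧ ¬P ∧ ¬S) ∨ (S ∧ R ∧ Q) ∨ (S ∧ R ∧ ¬S) ∨ (R ∧ ¬P ∧ Q) ∨ (R ∧ ¬P ∧ ¬S) ∨ (R ∧ R ∧ Q) ∨ (R ∧ R ∧ ¬S)   (distribute ∧ over ∨)
⇔ (S ∧ ¬P ∧ Q) ∨ (R ∧ Q) ∨ (R ∧ ¬S)   (simplify)

(S ∧ ¬P ∧ Q) ∨ (R ∧ Q) ∨ (R ∧ ¬S)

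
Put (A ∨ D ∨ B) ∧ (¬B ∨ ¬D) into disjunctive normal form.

(A ∧ ¬B) ∨ (A ∧ ¬D) ∨ (D ∧ ¬B) ∨ (B ∧ ¬D)

(A ∨ D ∨ B) ∧ (¬B ∨ ¬D)
⇔ (A ∧ ¬B) ∨ (A ∧ ¬D) ∨ (D ∧ ¬B) ∨ (D ∧ ¬D) ∨ (B ∧ ¬B) ∨ (B ∧ ¬D)   (distribute ∧ over ∨)
⇔ (A ∧ ¬B) ∨ (A ∧ ¬D) ∨ (D ∧ ¬B) ∨ (B ∧ ¬D)   (simplify)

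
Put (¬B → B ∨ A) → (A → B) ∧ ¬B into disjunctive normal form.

¬B ∧ ¬A

(¬B → B ∨ A) → (A → B) ∧ ¬B
⇔ ¬(¬B → B ∨ A) ∨ (A → B) ∧ ¬B   — eliminate →
⇔ ¬(¬¬B ∨ B ∨ A) ∨ (A → B) ∧ ¬B   — eliminate →
⇔ ¬(¬¬B ∨ B ∨ A) ∨ (¬A ∨ B) ∧ ¬B   — eliminate →
⇔ ¬¬¬B ∧ ¬B ∧ ¬A ∨ (¬A ∨ B) ∧ ¬B   — De Morgan
⇔ ¬B ∧ ¬B ∧ ¬A ∨ (¬A ∨ B) ∧ ¬B   — double negation
⇔ ¬B ∧ ¬B ∧ ¬A ∨ ¬A ∧ ¬B ∨ B ∧ ¬B   — distribute ∧ over ∨
⇔ ¬B ∧ ¬A   — simplify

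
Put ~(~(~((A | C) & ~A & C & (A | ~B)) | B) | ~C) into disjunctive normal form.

~(~(~((A | C) & ~A & C & (A | ~B)) | B) | ~C)
= ~~(~((A | C) & ~A & C & (A | ~B)) | B) & ~~C   — De Morgan
= (~((A | C) & ~A & C & (A | ~B)) | B) & ~~C   — double negation
= (~(A | C) | ~~A | ~C | ~(A | ~B) | B) & ~~C   — De Morgan
= ((~A & ~C) | ~~A | ~C | ~(A | ~B) | B) & ~~C   — De Morgan
= ((~A & ~C) | A | ~C | ~(A | ~B) | B) & ~~C   — double negation
= ((~A & ~C) | A | ~C | (~A & ~~B) | B) & ~~C   — De Morgan
= ((~A & ~C) | A | ~C | (~A & B) | B) & ~~C   — double negation
= ((~A & ~C) | A | ~C | (~A & B) | B) & C   — double negation
= (~A & ~C & C) | (A & C) | (~C & C) | (~A & B & C) | (B & C)   — distribute & over |
= (A & C) | (B & C)   — simplify

(A & C) | (B & C)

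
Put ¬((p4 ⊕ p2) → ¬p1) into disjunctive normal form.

(p4 ∧ ¬p2 ∧ p1) ∨ (¬p4 ∧ p2 ∧ p1)

¬((p4 ⊕ p2) → ¬p1)
= ¬(¬(p4 ⊕ p2) ∨ ¬p1)   (eliminate →)
= ¬(¬((p4 ∧ ¬p2) ∨ (¬p4 ∧ p2)) ∨ ¬p1)   (expand ⊕)
= ¬¬((p4 ∧ ¬p2) ∨ (¬p4 ∧ p2)) ∧ ¬¬p1   (De Morgan)
= ((p4 ∧ ¬p2) ∨ (¬p4 ∧ p2)) ∧ ¬¬p1   (double negation)
= ((p4 ∧ ¬p2) ∨ (¬p4 ∧ p2)) ∧ p1   (double negation)
= (p4 ∧ ¬p2 ∧ p1) ∨ (¬p4 ∧ p2 ∧ p1)   (distribute ∧ over ∨)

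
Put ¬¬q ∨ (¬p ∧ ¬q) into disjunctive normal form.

q ∨ (¬p ∧ ¬q)

¬¬q ∨ (¬p ∧ ¬q)
≡ q ∨ (¬p ∧ ¬q)   [double negation]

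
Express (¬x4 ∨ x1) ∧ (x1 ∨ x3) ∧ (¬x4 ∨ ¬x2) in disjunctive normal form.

(¬x4 ∧ x1) ∨ (¬x4 ∧ x3) ∨ (x1 ∧ ¬x2)

(¬x4 ∨ x1) ∧ (x1 ∨ x3) ∧ (¬x4 ∨ ¬x2)
⇔ (¬x4 ∧ x1 ∧ ¬x4) ∨ (¬x4 ∧ x1 ∧ ¬x2) ∨ (¬x4 ∧ x3 ∧ ¬x4) ∨ (¬x4 ∧ x3 ∧ ¬x2) ∨ (x1 ∧ x1 ∧ ¬x4) ∨ (x1 ∧ x1 ∧ ¬x2) ∨ (x1 ∧ x3 ∧ ¬x4) ∨ (x1 ∧ x3 ∧ ¬x2)   [distribute ∧ over ∨]
⇔ (¬x4 ∧ x1) ∨ (¬x4 ∧ x3) ∨ (x1 ∧ ¬x2)   [simplify]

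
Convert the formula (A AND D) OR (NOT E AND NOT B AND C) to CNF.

(A OR NOT E) AND (A OR NOT B) AND (A OR C) AND (D OR NOT E) AND (D OR NOT B) AND (D OR C)

(A AND D) OR (NOT E AND NOT B AND C)
≡ (A OR NOT E) AND (A OR NOT B) AND (A OR C) AND (D OR NOT E) AND (D OR NOT B) AND (D OR C)   — distribute OR over AND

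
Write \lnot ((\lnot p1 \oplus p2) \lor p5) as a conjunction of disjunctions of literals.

\lnot ((\lnot p1 \oplus p2) \lor p5)
≡ \lnot (((\lnot p1 \lor p2) \land \lnot (\lnot p1 \land p2)) \lor p5)
≡ \lnot ((\lnot p1 \lor p2) \land \lnot (\lnot p1 \land p2)) \land \lnot p5
≡ (\lnot (\lnot p1 \lor p2) \lor \lnot \lnot (\lnot p1 \land p2)) \land \lnot p5
≡ ((\lnot \lnot p1 \land \lnot p2) \lor \lnot \lnot (\lnot p1 \land p2)) \land \lnot p5
≡ ((p1 \land \lnot p2) \lor \lnot \lnot (\lnot p1 \land p2)) \land \lnot p5
≡ ((p1 \land \lnot p2) \lor (\lnot p1 \land p2)) \land \lnot p5
≡ (p1 \lor \lnot p1) \land (p1 \lor p2) \land (\lnot p2 \lor \lnot p1) \land (\lnot p2 \lor p2) \land \lnot p5
≡ (p1 \lor p2) \land (\lnot p2 \lor \lnot p1) \land \lnot p5

(p1 \lor p2) \land (\lnot p2 \lor \lnot p1) \land \lnot p5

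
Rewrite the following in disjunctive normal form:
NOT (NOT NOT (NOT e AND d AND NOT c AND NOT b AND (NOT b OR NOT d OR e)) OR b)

(e AND NOT b) OR (NOT d AND NOT b) OR (c AND NOT b)

NOT (NOT NOT (NOT e AND d AND NOT c AND NOT b AND (NOT b OR NOT d OR e)) OR b)
⇔ NOT NOT NOT (NOT e AND d AND NOT c AND NOT b AND (NOT b OR NOT d OR e)) AND NOT b   [De Morgan]
⇔ NOT (NOT e AND d AND NOT c AND NOT b AND (NOT b OR NOT d OR e)) AND NOT b   [double negation]
⇔ (NOT NOT e OR NOT d OR NOT NOT c OR NOT NOT b OR NOT (NOT b OR NOT d OR e)) AND NOT b   [De Morgan]
⇔ (e OR NOT d OR NOT NOT c OR NOT NOT b OR NOT (NOT b OR NOT d OR e)) AND NOT b   [double negation]
⇔ (e OR NOT d OR c OR NOT NOT b OR NOT (NOT b OR NOT d OR e)) AND NOT b   [double negation]
⇔ (e OR NOT d OR c OR b OR NOT (NOT b OR NOT d OR e)) AND NOT b   [double negation]
⇔ (e OR NOT d OR c OR b OR (NOT NOT b AND NOT NOT d AND NOT e)) AND NOT b   [De Morgan]
⇔ (e OR NOT d OR c OR b OR (b AND NOT NOT d AND NOT e)) AND NOT b   [double negation]
⇔ (e OR NOT d OR c OR b OR (b AND d AND NOT e)) AND NOT b   [double negation]
⇔ (e AND NOT b) OR (NOT d AND NOT b) OR (c AND NOT b) OR (b AND NOT b) OR (b AND d AND NOT e AND NOT b)   [distribute AND over OR]
⇔ (e AND NOT b) OR (NOT d AND NOT b) OR (c AND NOT b)   [simplify]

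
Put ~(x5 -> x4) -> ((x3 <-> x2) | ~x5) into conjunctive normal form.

~(x5 -> x4) -> ((x3 <-> x2) | ~x5)
≡ ~~(x5 -> x4) | (x3 <-> x2) | ~x5
≡ ~~(~x5 | x4) | (x3 <-> x2) | ~x5
≡ ~~(~x5 | x4) | ((x3 -> x2) & (x2 -> x3)) | ~x5
≡ ~~(~x5 | x4) | ((~x3 | x2) & (x2 -> x3)) | ~x5
≡ ~~(~x5 | x4) | ((~x3 | x2) & (~x2 | x3)) | ~x5
≡ ~x5 | x4 | ((~x3 | x2) & (~x2 | x3)) | ~x5
≡ (~x5 | x4 | ~x3 | x2 | ~x5) & (~x5 | x4 | ~x2 | x3 | ~x5)
≡ (~x5 | x4 | ~x3 | x2) & (~x5 | x4 | ~x2 | x3)

(~x5 | x4 | ~x3 | x2) & (~x5 | x4 | ~x2 | x3)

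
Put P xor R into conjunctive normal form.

P xor R
⇔ (P | R) & ~(P & R)   — expand xor
⇔ (P | R) & (~P | ~R)   — De Morgan

(P | R) & (~P | ~R)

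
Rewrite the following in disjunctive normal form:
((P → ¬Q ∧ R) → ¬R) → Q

((P → ¬Q ∧ R) → ¬R) → Q
≡ ¬((P → ¬Q ∧ R) → ¬R) ∨ Q   — eliminate →
≡ ¬(¬(P → ¬Q ∧ R) ∨ ¬R) ∨ Q   — eliminate →
≡ ¬(¬(¬P ∨ ¬Q ∧ R) ∨ ¬R) ∨ Q   — eliminate →
≡ ¬¬(¬P ∨ ¬Q ∧ R) ∧ ¬¬R ∨ Q   — De Morgan
≡ (¬P ∨ ¬Q ∧ R) ∧ ¬¬R ∨ Q   — double negation
≡ (¬P ∨ ¬Q ∧ R) ∧ R ∨ Q   — double negation
≡ ¬P ∧ R ∨ ¬Q ∧ R ∧ R ∨ Q   — distribute ∧ over ∨
≡ ¬P ∧ R ∨ ¬Q ∧ R ∨ Q   — simplify

¬P ∧ R ∨ ¬Q ∧ R ∨ Q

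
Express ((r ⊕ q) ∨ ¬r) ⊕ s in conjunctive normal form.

((r ⊕ q) ∨ ¬r) ⊕ s
≡ ((r ⊕ q) ∨ ¬r ∨ s) ∧ ¬(((r ⊕ q) ∨ ¬r) ∧ s)   [expand ⊕]
≡ (((r ∨ q) ∧ ¬(r ∧ q)) ∨ ¬r ∨ s) ∧ ¬(((r ⊕ q) ∨ ¬r) ∧ s)   [expand ⊕]
≡ (((r ∨ q) ∧ ¬(r ∧ q)) ∨ ¬r ∨ s) ∧ ¬((((r ∨ q) ∧ ¬(r ∧ q)) ∨ ¬r) ∧ s)   [expand ⊕]
≡ (((r ∨ q) ∧ (¬r ∨ ¬q)) ∨ ¬r ∨ s) ∧ ¬((((r ∨ q) ∧ ¬(r ∧ q)) ∨ ¬r) ∧ s)   [De Morgan]
≡ (((r ∨ q) ∧ (¬r ∨ ¬q)) ∨ ¬r ∨ s) ∧ (¬(((r ∨ q) ∧ ¬(r ∧ q)) ∨ ¬r) ∨ ¬s)   [De Morgan]
≡ (((r ∨ q) ∧ (¬r ∨ ¬q)) ∨ ¬r ∨ s) ∧ ((¬((r ∨ q) ∧ ¬(r ∧ q)) ∧ ¬¬r) ∨ ¬s)   [De Morgan]
≡ (((r ∨ q) ∧ (¬r ∨ ¬q)) ∨ ¬r ∨ s) ∧ (((¬(r ∨ q) ∨ ¬¬(r ∧ q)) ∧ ¬¬r) ∨ ¬s)   [De Morgan]
≡ (((r ∨ q) ∧ (¬r ∨ ¬q)) ∨ ¬r ∨ s) ∧ ((((¬r ∧ ¬q) ∨ ¬¬(r ∧ q)) ∧ ¬¬r) ∨ ¬s)   [De Morgan]
≡ (((r ∨ q) ∧ (¬r ∨ ¬q)) ∨ ¬r ∨ s) ∧ ((((¬r ∧ ¬q) ∨ (r ∧ q)) ∧ ¬¬r) ∨ ¬s)   [double negation]
≡ (((r ∨ q) ∧ (¬r ∨ ¬q)) ∨ ¬r ∨ s) ∧ ((((¬r ∧ ¬q) ∨ (r ∧ q)) ∧ r) ∨ ¬s)   [double negation]
≡ (r ∨ q ∨ ¬r ∨ s) ∧ (¬r ∨ ¬q ∨ ¬r ∨ s) ∧ (¬r ∨ r ∨ ¬s) ∧ (¬r ∨ q ∨ ¬s) ∧ (¬q ∨ r ∨ ¬s) ∧ (¬q ∨ q ∨ ¬s) ∧ (r ∨ ¬s)   [distribute ∨ over ∧]
≡ (¬r ∨ ¬q ∨ s) ∧ (¬r ∨ q ∨ ¬s) ∧ (r ∨ ¬s)   [simplify]

(¬r ∨ ¬q ∨ s) ∧ (¬r ∨ q ∨ ¬s) ∧ (r ∨ ¬s)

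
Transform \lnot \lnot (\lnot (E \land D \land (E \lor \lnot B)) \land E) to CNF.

\lnot \lnot (\lnot (E \land D \land (E \lor \lnot B)) \land E)
= \lnot (E \land D \land (E \lor \lnot B)) \land E   [double negation]
= (\lnot E \lor \lnot D \lor \lnot (E \lor \lnot B)) \land E   [De Morgan]
= (\lnot E \lor \lnot D \lor \lnot E \land \lnot \lnot B) \land E   [De Morgan]
= (\lnot E \lor \lnot D \lor \lnot E \land B) \land E   [double negation]
= (\lnot E \lor \lnot D \lor \lnot E) \land (\lnot E \lor \lnot D \lor B) \land E   [distribute \lor over \land]
= (\lnot E \lor \lnot D) \land E   [simplify]

(\lnot E \lor \lnot D) \land E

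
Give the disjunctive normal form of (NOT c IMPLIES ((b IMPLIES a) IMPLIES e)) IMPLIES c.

(NOT c AND NOT b AND NOT e) OR (NOT c AND a AND NOT e) OR c

(NOT c IMPLIES ((b IMPLIES a) IMPLIES e)) IMPLIES c
⇔ NOT (NOT c IMPLIES ((b IMPLIES a) IMPLIES e)) OR c   [eliminate IMPLIES]
⇔ NOT (NOT NOT c OR ((b IMPLIES a) IMPLIES e)) OR c   [eliminate IMPLIES]
⇔ NOT (NOT NOT c OR NOT (b IMPLIES a) OR e) OR c   [eliminate IMPLIES]
⇔ NOT (NOT NOT c OR NOT (NOT b OR a) OR e) OR c   [eliminate IMPLIES]
⇔ (NOT NOT NOT c AND NOT NOT (NOT b OR a) AND NOT e) OR c   [De Morgan]
⇔ (NOT c AND NOT NOT (NOT b OR a) AND NOT e) OR c   [double negation]
⇔ (NOT c AND (NOT b OR a) AND NOT e) OR c   [double negation]
⇔ (NOT c AND NOT b AND NOT e) OR (NOT c AND a AND NOT e) OR c   [distribute AND over OR]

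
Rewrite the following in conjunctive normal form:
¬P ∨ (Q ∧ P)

¬P ∨ (Q ∧ P)
≡ (¬P ∨ Q) ∧ (¬P ∨ P)   — distribute ∨ over ∧
≡ ¬P ∨ Q   — simplify

¬P ∨ Q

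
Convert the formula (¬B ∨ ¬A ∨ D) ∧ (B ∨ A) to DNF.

(¬B ∧ A) ∨ (¬A ∧ B) ∨ (D ∧ B) ∨ (D ∧ A)

(¬B ∨ ¬A ∨ D) ∧ (B ∨ A)
≡ (¬B ∧ B) ∨ (¬B ∧ A) ∨ (¬A ∧ B) ∨ (¬A ∧ A) ∨ (D ∧ B) ∨ (D ∧ A)   [distribute ∧ over ∨]
≡ (¬B ∧ A) ∨ (¬A ∧ B) ∨ (D ∧ B) ∨ (D ∧ A)   [simplify]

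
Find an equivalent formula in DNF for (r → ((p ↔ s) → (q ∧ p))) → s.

(r → ((p ↔ s) → (q ∧ p))) → s
≡ ¬(r → ((p ↔ s) → (q ∧ p))) ∨ s   — eliminate →
≡ ¬(¬r ∨ ((p ↔ s) → (q ∧ p))) ∨ s   — eliminate →
≡ ¬(¬r ∨ ¬(p ↔ s) ∨ (q ∧ p)) ∨ s   — eliminate →
≡ ¬(¬r ∨ ¬((p → s) ∧ (s → p)) ∨ (q ∧ p)) ∨ s   — eliminate ↔
≡ ¬(¬r ∨ ¬((¬p ∨ s) ∧ (s → p)) ∨ (q ∧ p)) ∨ s   — eliminate →
≡ ¬(¬r ∨ ¬((¬p ∨ s) ∧ (¬s ∨ p)) ∨ (q ∧ p)) ∨ s   — eliminate →
≡ (¬¬r ∧ ¬¬((¬p ∨ s) ∧ (¬s ∨ p)) ∧ ¬(q ∧ p)) ∨ s   — De Morgan
≡ (r ∧ ¬¬((¬p ∨ s) ∧ (¬s ∨ p)) ∧ ¬(q ∧ p)) ∨ s   — double negation
≡ (r ∧ (¬p ∨ s) ∧ (¬s ∨ p) ∧ ¬(q ∧ p)) ∨ s   — double negation
≡ (r ∧ (¬p ∨ s) ∧ (¬s ∨ p) ∧ (¬q ∨ ¬p)) ∨ s   — De Morgan
≡ (r ∧ ¬p ∧ ¬s ∧ ¬q) ∨ (r ∧ ¬p ∧ ¬s ∧ ¬p) ∨ (r ∧ ¬p ∧ p ∧ ¬q) ∨ (r ∧ ¬p ∧ p ∧ ¬p) ∨ (r ∧ s ∧ ¬s ∧ ¬q) ∨ (r ∧ s ∧ ¬s ∧ ¬p) ∨ (r ∧ s ∧ p ∧ ¬q) ∨ (r ∧ s ∧ p ∧ ¬p) ∨ s   — distribute ∧ over ∨
≡ (r ∧ ¬p ∧ ¬s) ∨ s   — simplify

(r ∧ ¬p ∧ ¬s) ∨ s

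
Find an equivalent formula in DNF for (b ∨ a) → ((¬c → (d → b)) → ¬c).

(b ∨ a) → ((¬c → (d → b)) → ¬c)
≡ ¬(b ∨ a) ∨ ((¬c → (d → b)) → ¬c)   — eliminate →
≡ ¬(b ∨ a) ∨ ¬(¬c → (d → b)) ∨ ¬c   — eliminate →
≡ ¬(b ∨ a) ∨ ¬(¬¬c ∨ (d → b)) ∨ ¬c   — eliminate →
≡ ¬(b ∨ a) ∨ ¬(¬¬c ∨ ¬d ∨ b) ∨ ¬c   — eliminate →
≡ (¬b ∧ ¬a) ∨ ¬(¬¬c ∨ ¬d ∨ b) ∨ ¬c   — De Morgan
≡ (¬b ∧ ¬a) ∨ (¬¬¬c ∧ ¬¬d ∧ ¬b) ∨ ¬c   — De Morgan
≡ (¬b ∧ ¬a) ∨ (¬c ∧ ¬¬d ∧ ¬b) ∨ ¬c   — double negation
≡ (¬b ∧ ¬a) ∨ (¬c ∧ d ∧ ¬b) ∨ ¬c   — double negation
≡ (¬b ∧ ¬a) ∨ ¬c   — simplify

(¬b ∧ ¬a) ∨ ¬c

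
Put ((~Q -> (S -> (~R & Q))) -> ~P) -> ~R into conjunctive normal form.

((~Q -> (S -> (~R & Q))) -> ~P) -> ~R
= ~((~Q -> (S -> (~R & Q))) -> ~P) | ~R   [eliminate ->]
= ~(~(~Q -> (S -> (~R & Q))) | ~P) | ~R   [eliminate ->]
= ~(~(~~Q | (S -> (~R & Q))) | ~P) | ~R   [eliminate ->]
= ~(~(~~Q | ~S | (~R & Q)) | ~P) | ~R   [eliminate ->]
= (~~(~~Q | ~S | (~R & Q)) & ~~P) | ~R   [De Morgan]
= ((~~Q | ~S | (~R & Q)) & ~~P) | ~R   [double negation]
= ((Q | ~S | (~R & Q)) & ~~P) | ~R   [double negation]
= ((Q | ~S | (~R & Q)) & P) | ~R   [double negation]
= (Q | ~S | ~R | ~R) & (Q | ~S | Q | ~R) & (P | ~R)   [distribute | over &]
= (Q | ~S | ~R) & (P | ~R)   [simplify]

(Q | ~S | ~R) & (P | ~R)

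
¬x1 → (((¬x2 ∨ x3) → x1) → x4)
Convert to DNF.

x1 ∨ (¬x2 ∧ ¬x1) ∨ (x3 ∧ ¬x1) ∨ x4

¬x1 → (((¬x2 ∨ x3) → x1) → x4)
≡ ¬¬x1 ∨ (((¬x2 ∨ x3) → x1) → x4)
≡ ¬¬x1 ∨ ¬((¬x2 ∨ x3) → x1) ∨ x4
≡ ¬¬x1 ∨ ¬(¬(¬x2 ∨ x3) ∨ x1) ∨ x4
≡ x1 ∨ ¬(¬(¬x2 ∨ x3) ∨ x1) ∨ x4
≡ x1 ∨ (¬¬(¬x2 ∨ x3) ∧ ¬x1) ∨ x4
≡ x1 ∨ ((¬x2 ∨ x3) ∧ ¬x1) ∨ x4
≡ x1 ∨ (¬x2 ∧ ¬x1) ∨ (x3 ∧ ¬x1) ∨ x4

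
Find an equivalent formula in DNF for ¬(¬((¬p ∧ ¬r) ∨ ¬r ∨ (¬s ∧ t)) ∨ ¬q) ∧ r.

¬s ∧ t ∧ q ∧ r

¬(¬((¬p ∧ ¬r) ∨ ¬r ∨ (¬s ∧ t)) ∨ ¬q) ∧ r
= ¬¬((¬p ∧ ¬r) ∨ ¬r ∨ (¬s ∧ t)) ∧ ¬¬q ∧ r   [De Morgan]
= ((¬p ∧ ¬r) ∨ ¬r ∨ (¬s ∧ t)) ∧ ¬¬q ∧ r   [double negation]
= ((¬p ∧ ¬r) ∨ ¬r ∨ (¬s ∧ t)) ∧ q ∧ r   [double negation]
= (¬p ∧ ¬r ∧ q ∧ r) ∨ (¬r ∧ q ∧ r) ∨ (¬s ∧ t ∧ q ∧ r)   [distribute ∧ over ∨]
= ¬s ∧ t ∧ q ∧ r   [simplify]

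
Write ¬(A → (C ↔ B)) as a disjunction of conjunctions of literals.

(A ∧ C ∧ ¬B) ∨ (A ∧ B ∧ ¬C)

¬(A → (C ↔ B))
≡ ¬(¬A ∨ (C ↔ B))   [eliminate →]
≡ ¬(¬A ∨ ((C → B) ∧ (B → C)))   [eliminate ↔]
≡ ¬(¬A ∨ ((¬C ∨ B) ∧ (B → C)))   [eliminate →]
≡ ¬(¬A ∨ ((¬C ∨ B) ∧ (¬B ∨ C)))   [eliminate →]
≡ ¬¬A ∧ ¬((¬C ∨ B) ∧ (¬B ∨ C))   [De Morgan]
≡ A ∧ ¬((¬C ∨ B) ∧ (¬B ∨ C))   [double negation]
≡ A ∧ (¬(¬C ∨ B) ∨ ¬(¬B ∨ C))   [De Morgan]
≡ A ∧ ((¬¬C ∧ ¬B) ∨ ¬(¬B ∨ C))   [De Morgan]
≡ A ∧ ((C ∧ ¬B) ∨ ¬(¬B ∨ C))   [double negation]
≡ A ∧ ((C ∧ ¬B) ∨ (¬¬B ∧ ¬C))   [De Morgan]
≡ A ∧ ((C ∧ ¬B) ∨ (B ∧ ¬C))   [double negation]
≡ (A ∧ C ∧ ¬B) ∨ (A ∧ B ∧ ¬C)   [distribute ∧ over ∨]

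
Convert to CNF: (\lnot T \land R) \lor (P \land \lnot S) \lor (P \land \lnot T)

(\lnot T \lor P) \land (\lnot T \lor \lnot S) \land (R \lor P)

(\lnot T \land R) \lor (P \land \lnot S) \lor (P \land \lnot T)
≡ (\lnot T \lor P \lor P) \land (\lnot T \lor P \lor \lnot T) \land (\lnot T \lor \lnot S \lor P) \land (\lnot T \lor \lnot S \lor \lnot T) \land (R \lor P \lor P) \land (R \lor P \lor \lnot T) \land (R \lor \lnot S \lor P) \land (R \lor \lnot S \lor \lnot T)   [distribute \lor over \land]
≡ (\lnot T \lor P) \land (\lnot T \lor \lnot S) \land (R \lor P)   [simplify]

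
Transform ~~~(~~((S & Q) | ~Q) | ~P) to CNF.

(~S | ~Q) & Q & P

~~~(~~((S & Q) | ~Q) | ~P)
≡ ~(~~((S & Q) | ~Q) | ~P)   (double negation)
≡ ~~~((S & Q) | ~Q) & ~~P   (De Morgan)
≡ ~((S & Q) | ~Q) & ~~P   (double negation)
≡ ~(S & Q) & ~~Q & ~~P   (De Morgan)
≡ (~S | ~Q) & ~~Q & ~~P   (De Morgan)
≡ (~S | ~Q) & Q & ~~P   (double negation)
≡ (~S | ~Q) & Q & P   (double negation)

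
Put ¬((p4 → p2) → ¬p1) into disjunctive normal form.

¬((p4 → p2) → ¬p1)
≡ ¬(¬(p4 → p2) ∨ ¬p1)
≡ ¬(¬(¬p4 ∨ p2) ∨ ¬p1)
≡ ¬¬(¬p4 ∨ p2) ∧ ¬¬p1
≡ (¬p4 ∨ p2) ∧ ¬¬p1
≡ (¬p4 ∨ p2) ∧ p1
≡ (¬p4 ∧ p1) ∨ (p2 ∧ p1)

(¬p4 ∧ p1) ∨ (p2 ∧ p1)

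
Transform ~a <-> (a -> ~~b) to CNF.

~a <-> (a -> ~~b)
≡ (~a -> (a -> ~~b)) & ((a -> ~~b) -> ~a)   [eliminate <->]
≡ (~~a | (a -> ~~b)) & ((a -> ~~b) -> ~a)   [eliminate ->]
≡ (~~a | ~a | ~~b) & ((a -> ~~b) -> ~a)   [eliminate ->]
≡ (~~a | ~a | ~~b) & (~(a -> ~~b) | ~a)   [eliminate ->]
≡ (~~a | ~a | ~~b) & (~(~a | ~~b) | ~a)   [eliminate ->]
≡ (a | ~a | ~~b) & (~(~a | ~~b) | ~a)   [double negation]
≡ (a | ~a | b) & (~(~a | ~~b) | ~a)   [double negation]
≡ (a | ~a | b) & ((~~a & ~~~b) | ~a)   [De Morgan]
≡ (a | ~a | b) & ((a & ~~~b) | ~a)   [double negation]
≡ (a | ~a | b) & ((a & ~b) | ~a)   [double negation]
≡ (a | ~a | b) & (a | ~a) & (~b | ~a)   [distribute | over &]
≡ ~b | ~a   [simplify]

~b | ~a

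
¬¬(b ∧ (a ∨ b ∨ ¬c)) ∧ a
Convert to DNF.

¬¬(b ∧ (a ∨ b ∨ ¬c)) ∧ a
⇔ b ∧ (a ∨ b ∨ ¬c) ∧ a   [double negation]
⇔ (b ∧ a ∧ a) ∨ (b ∧ b ∧ a) ∨ (b ∧ ¬c ∧ a)   [distribute ∧ over ∨]
⇔ b ∧ a   [simplify]

b ∧ a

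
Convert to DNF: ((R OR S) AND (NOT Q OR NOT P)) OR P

((R OR S) AND (NOT Q OR NOT P)) OR P
≡ (R AND NOT Q) OR (R AND NOT P) OR (S AND NOT Q) OR (S AND NOT P) OR P   [distribute AND over OR]

(R AND NOT Q) OR (R AND NOT P) OR (S AND NOT Q) OR (S AND NOT P) OR P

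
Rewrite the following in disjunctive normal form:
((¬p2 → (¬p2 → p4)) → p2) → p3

(p4 ∧ ¬p2) ∨ p3

((¬p2 → (¬p2 → p4)) → p2) → p3
≡ ¬((¬p2 → (¬p2 → p4)) → p2) ∨ p3   (eliminate →)
≡ ¬(¬(¬p2 → (¬p2 → p4)) ∨ p2) ∨ p3   (eliminate →)
≡ ¬(¬(¬¬p2 ∨ (¬p2 → p4)) ∨ p2) ∨ p3   (eliminate →)
≡ ¬(¬(¬¬p2 ∨ ¬¬p2 ∨ p4) ∨ p2) ∨ p3   (eliminate →)
≡ (¬¬(¬¬p2 ∨ ¬¬p2 ∨ p4) ∧ ¬p2) ∨ p3   (De Morgan)
≡ ((¬¬p2 ∨ ¬¬p2 ∨ p4) ∧ ¬p2) ∨ p3   (double negation)
≡ ((p2 ∨ ¬¬p2 ∨ p4) ∧ ¬p2) ∨ p3   (double negation)
≡ ((p2 ∨ p2 ∨ p4) ∧ ¬p2) ∨ p3   (double negation)
≡ (p2 ∧ ¬p2) ∨ (p2 ∧ ¬p2) ∨ (p4 ∧ ¬p2) ∨ p3   (distribute ∧ over ∨)
≡ (p4 ∧ ¬p2) ∨ p3   (simplify)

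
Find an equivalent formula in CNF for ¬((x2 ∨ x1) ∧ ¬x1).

¬x2 ∨ x1

¬((x2 ∨ x1) ∧ ¬x1)
≡ ¬(x2 ∨ x1) ∨ ¬¬x1   [De Morgan]
≡ ¬x2 ∧ ¬x1 ∨ ¬¬x1   [De Morgan]
≡ ¬x2 ∧ ¬x1 ∨ x1   [double negation]
≡ (¬x2 ∨ x1) ∧ (¬x1 ∨ x1)   [distribute ∨ over ∧]
≡ ¬x2 ∨ x1   [simplify]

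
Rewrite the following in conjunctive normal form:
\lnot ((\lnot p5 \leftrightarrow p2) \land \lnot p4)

(\lnot p5 \lor p2 \lor p4) \land (\lnot p2 \lor p5 \lor p4)

\lnot ((\lnot p5 \leftrightarrow p2) \land \lnot p4)
≡ \lnot ((\lnot p5 \to p2) \land (p2 \to \lnot p5) \land \lnot p4)   (eliminate \leftrightarrow)
≡ \lnot ((\lnot \lnot p5 \lor p2) \land (p2 \to \lnot p5) \land \lnot p4)   (eliminate \to)
≡ \lnot ((\lnot \lnot p5 \lor p2) \land (\lnot p2 \lor \lnot p5) \land \lnot p4)   (eliminate \to)
≡ \lnot (\lnot \lnot p5 \lor p2) \lor \lnot (\lnot p2 \lor \lnot p5) \lor \lnot \lnot p4   (De Morgan)
≡ (\lnot \lnot \lnot p5 \land \lnot p2) \lor \lnot (\lnot p2 \lor \lnot p5) \lor \lnot \lnot p4   (De Morgan)
≡ (\lnot p5 \land \lnot p2) \lor \lnot (\lnot p2 \lor \lnot p5) \lor \lnot \lnot p4   (double negation)
≡ (\lnot p5 \land \lnot p2) \lor (\lnot \lnot p2 \land \lnot \lnot p5) \lor \lnot \lnot p4   (De Morgan)
≡ (\lnot p5 \land \lnot p2) \lor (p2 \land \lnot \lnot p5) \lor \lnot \lnot p4   (double negation)
≡ (\lnot p5 \land \lnot p2) \lor (p2 \land p5) \lor \lnot \lnot p4   (double negation)
≡ (\lnot p5 \land \lnot p2) \lor (p2 \land p5) \lor p4   (double negation)
≡ (\lnot p5 \lor p2 \lor p4) \land (\lnot p5 \lor p5 \lor p4) \land (\lnot p2 \lor p2 \lor p4) \land (\lnot p2 \lor p5 \lor p4)   (distribute \lor over \land)
≡ (\lnot p5 \lor p2 \lor p4) \land (\lnot p2 \lor p5 \lor p4)   (simplify)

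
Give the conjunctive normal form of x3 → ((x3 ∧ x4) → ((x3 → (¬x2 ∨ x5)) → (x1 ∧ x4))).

(¬x3 ∨ ¬x4 ∨ x2 ∨ x1) ∧ (¬x3 ∨ ¬x4 ∨ ¬x5 ∨ x1)

x3 → ((x3 ∧ x4) → ((x3 → (¬x2 ∨ x5)) → (x1 ∧ x4)))
≡ ¬x3 ∨ ((x3 ∧ x4) → ((x3 → (¬x2 ∨ x5)) → (x1 ∧ x4)))
≡ ¬x3 ∨ ¬(x3 ∧ x4) ∨ ((x3 → (¬x2 ∨ x5)) → (x1 ∧ x4))
≡ ¬x3 ∨ ¬(x3 ∧ x4) ∨ ¬(x3 → (¬x2 ∨ x5)) ∨ (x1 ∧ x4)
≡ ¬x3 ∨ ¬(x3 ∧ x4) ∨ ¬(¬x3 ∨ ¬x2 ∨ x5) ∨ (x1 ∧ x4)
≡ ¬x3 ∨ ¬x3 ∨ ¬x4 ∨ ¬(¬x3 ∨ ¬x2 ∨ x5) ∨ (x1 ∧ x4)
≡ ¬x3 ∨ ¬x3 ∨ ¬x4 ∨ (¬¬x3 ∧ ¬¬x2 ∧ ¬x5) ∨ (x1 ∧ x4)
≡ ¬x3 ∨ ¬x3 ∨ ¬x4 ∨ (x3 ∧ ¬¬x2 ∧ ¬x5) ∨ (x1 ∧ x4)
≡ ¬x3 ∨ ¬x3 ∨ ¬x4 ∨ (x3 ∧ x2 ∧ ¬x5) ∨ (x1 ∧ x4)
≡ (¬x3 ∨ ¬x3 ∨ ¬x4 ∨ x3 ∨ x1) ∧ (¬x3 ∨ ¬x3 ∨ ¬x4 ∨ x3 ∨ x4) ∧ (¬x3 ∨ ¬x3 ∨ ¬x4 ∨ x2 ∨ x1) ∧ (¬x3 ∨ ¬x3 ∨ ¬x4 ∨ x2 ∨ x4) ∧ (¬x3 ∨ ¬x3 ∨ ¬x4 ∨ ¬x5 ∨ x1) ∧ (¬x3 ∨ ¬x3 ∨ ¬x4 ∨ ¬x5 ∨ x4)
≡ (¬x3 ∨ ¬x4 ∨ x2 ∨ x1) ∧ (¬x3 ∨ ¬x4 ∨ ¬x5 ∨ x1)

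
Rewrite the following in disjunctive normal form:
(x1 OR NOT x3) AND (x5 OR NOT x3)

(x1 OR NOT x3) AND (x5 OR NOT x3)
≡ (x1 AND x5) OR (x1 AND NOT x3) OR (NOT x3 AND x5) OR (NOT x3 AND NOT x3)   (distribute AND over OR)
≡ (x1 AND x5) OR NOT x3   (simplify)

(x1 AND x5) OR NOT x3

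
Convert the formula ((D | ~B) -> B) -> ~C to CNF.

((D | ~B) -> B) -> ~C
= ~((D | ~B) -> B) | ~C   [eliminate ->]
= ~(~(D | ~B) | B) | ~C   [eliminate ->]
= (~~(D | ~B) & ~B) | ~C   [De Morgan]
= ((D | ~B) & ~B) | ~C   [double negation]
= (D | ~B | ~C) & (~B | ~C)   [distribute | over &]
= ~B | ~C   [simplify]

~B | ~C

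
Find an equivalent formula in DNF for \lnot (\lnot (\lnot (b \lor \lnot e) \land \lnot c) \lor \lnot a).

\lnot b \land e \land \lnot c \land a

\lnot (\lnot (\lnot (b \lor \lnot e) \land \lnot c) \lor \lnot a)
⇔ \lnot \lnot (\lnot (b \lor \lnot e) \land \lnot c) \land \lnot \lnot a   (De Morgan)
⇔ \lnot (b \lor \lnot e) \land \lnot c \land \lnot \lnot a   (double negation)
⇔ \lnot b \land \lnot \lnot e \land \lnot c \land \lnot \lnot a   (De Morgan)
⇔ \lnot b \land e \land \lnot c \land \lnot \lnot a   (double negation)
⇔ \lnot b \land e \land \lnot c \land a   (double negation)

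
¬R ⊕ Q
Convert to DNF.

(¬R ∧ ¬Q) ∨ (R ∧ Q)

¬R ⊕ Q
⇔ (¬R ∧ ¬Q) ∨ (¬¬R ∧ Q)
⇔ (¬R ∧ ¬Q) ∨ (R ∧ Q)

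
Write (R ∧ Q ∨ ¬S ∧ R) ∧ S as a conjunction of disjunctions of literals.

R ∧ (Q ∨ ¬S) ∧ S

(R ∧ Q ∨ ¬S ∧ R) ∧ S
≡ (R ∨ ¬S) ∧ (R ∨ R) ∧ (Q ∨ ¬S) ∧ (Q ∨ R) ∧ S   — distribute ∨ over ∧
≡ R ∧ (Q ∨ ¬S) ∧ S   — simplify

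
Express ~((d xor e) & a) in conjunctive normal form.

~((d xor e) & a)
= ~((d | e) & ~(d & e) & a)
= ~(d | e) | ~~(d & e) | ~a
= (~d & ~e) | ~~(d & e) | ~a
= (~d & ~e) | (d & e) | ~a
= (~d | d | ~a) & (~d | e | ~a) & (~e | d | ~a) & (~e | e | ~a)
= (~d | e | ~a) & (~e | d | ~a)

(~d | e | ~a) & (~e | d | ~a)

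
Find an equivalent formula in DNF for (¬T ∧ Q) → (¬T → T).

(¬T ∧ Q) → (¬T → T)
≡ ¬(¬T ∧ Q) ∨ (¬T → T)   — eliminate →
≡ ¬(¬T ∧ Q) ∨ ¬¬T ∨ T   — eliminate →
≡ ¬¬T ∨ ¬Q ∨ ¬¬T ∨ T   — De Morgan
≡ T ∨ ¬Q ∨ ¬¬T ∨ T   — double negation
≡ T ∨ ¬Q ∨ T ∨ T   — double negation
≡ T ∨ ¬Q   — simplify

T ∨ ¬Q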